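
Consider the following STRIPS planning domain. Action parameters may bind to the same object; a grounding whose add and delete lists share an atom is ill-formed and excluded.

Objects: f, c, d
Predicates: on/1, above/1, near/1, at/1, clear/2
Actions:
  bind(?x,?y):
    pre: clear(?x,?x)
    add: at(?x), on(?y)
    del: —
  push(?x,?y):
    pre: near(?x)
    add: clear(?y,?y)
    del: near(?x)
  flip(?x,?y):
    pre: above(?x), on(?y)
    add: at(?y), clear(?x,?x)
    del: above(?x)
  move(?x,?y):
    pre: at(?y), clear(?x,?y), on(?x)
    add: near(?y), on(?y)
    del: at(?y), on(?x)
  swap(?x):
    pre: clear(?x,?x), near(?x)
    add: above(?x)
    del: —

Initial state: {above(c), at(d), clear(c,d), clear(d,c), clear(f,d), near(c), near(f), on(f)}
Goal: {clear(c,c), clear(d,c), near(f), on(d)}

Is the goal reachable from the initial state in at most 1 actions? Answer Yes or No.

1. push(c,c)  →  {above(c), at(d), clear(c,c), clear(c,d), clear(d,c), clear(f,d), near(f), on(f)}
2. bind(c,d)  →  {above(c), at(c), at(d), clear(c,c), clear(c,d), clear(d,c), clear(f,d), near(f), on(d), on(f)}
optimal plan length = 2; 2 > 1

No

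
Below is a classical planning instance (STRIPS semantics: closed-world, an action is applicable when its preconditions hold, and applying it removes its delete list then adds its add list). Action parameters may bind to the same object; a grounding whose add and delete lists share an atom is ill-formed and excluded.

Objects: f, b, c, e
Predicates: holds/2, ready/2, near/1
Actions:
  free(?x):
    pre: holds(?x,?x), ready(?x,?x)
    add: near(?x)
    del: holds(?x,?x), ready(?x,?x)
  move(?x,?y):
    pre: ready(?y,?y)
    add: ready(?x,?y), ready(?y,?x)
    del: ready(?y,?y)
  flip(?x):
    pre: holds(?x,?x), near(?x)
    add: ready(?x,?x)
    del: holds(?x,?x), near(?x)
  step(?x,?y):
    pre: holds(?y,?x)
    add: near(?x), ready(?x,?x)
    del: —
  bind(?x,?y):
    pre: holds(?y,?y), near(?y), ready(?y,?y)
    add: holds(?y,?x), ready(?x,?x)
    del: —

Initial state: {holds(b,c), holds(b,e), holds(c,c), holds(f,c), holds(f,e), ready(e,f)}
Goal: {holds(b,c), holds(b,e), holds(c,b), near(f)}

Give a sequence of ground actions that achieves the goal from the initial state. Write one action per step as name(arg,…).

step(c,f); bind(f,c); step(f,c); bind(b,c)

1. step(c,f)  →  {holds(b,c), holds(b,e), holds(c,c), holds(f,c), holds(f,e), near(c), ready(c,c), ready(e,f)}
2. bind(f,c)  →  {holds(b,c), holds(b,e), holds(c,c), holds(c,f), holds(f,c), holds(f,e), near(c), ready(c,c), ready(e,f), ready(f,f)}
3. step(f,c)  →  {holds(b,c), holds(b,e), holds(c,c), holds(c,f), holds(f,c), holds(f,e), near(c), near(f), ready(c,c), ready(e,f), ready(f,f)}
4. bind(b,c)  →  {holds(b,c), holds(b,e), holds(c,b), holds(c,c), holds(c,f), holds(f,c), holds(f,e), near(c), near(f), ready(b,b), ready(c,c), ready(e,f), ready(f,f)}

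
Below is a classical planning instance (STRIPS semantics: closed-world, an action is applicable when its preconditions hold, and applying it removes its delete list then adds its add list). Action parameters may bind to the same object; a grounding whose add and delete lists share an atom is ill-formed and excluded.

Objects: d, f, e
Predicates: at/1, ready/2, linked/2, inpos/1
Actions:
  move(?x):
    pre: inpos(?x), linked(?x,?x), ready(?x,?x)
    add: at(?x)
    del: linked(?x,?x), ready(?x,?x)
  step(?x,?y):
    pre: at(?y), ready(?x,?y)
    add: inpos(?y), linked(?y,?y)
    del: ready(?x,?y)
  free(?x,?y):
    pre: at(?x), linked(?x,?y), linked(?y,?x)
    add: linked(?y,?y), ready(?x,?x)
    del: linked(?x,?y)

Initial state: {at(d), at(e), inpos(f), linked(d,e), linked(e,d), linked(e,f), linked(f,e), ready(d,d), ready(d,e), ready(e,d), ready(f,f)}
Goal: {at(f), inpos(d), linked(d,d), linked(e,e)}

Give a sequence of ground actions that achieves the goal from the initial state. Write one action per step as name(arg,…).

1. step(d,d)  →  {at(d), at(e), inpos(d), inpos(f), linked(d,d), linked(d,e), linked(e,d), linked(e,f), linked(f,e), ready(d,e), ready(e,d), ready(f,f)}
2. step(d,e)  →  {at(d), at(e), inpos(d), inpos(e), inpos(f), linked(d,d), linked(d,e), linked(e,d), linked(e,e), linked(e,f), linked(f,e), ready(e,d), ready(f,f)}
3. free(e,f)  →  {at(d), at(e), inpos(d), inpos(e), inpos(f), linked(d,d), linked(d,e), linked(e,d), linked(e,e), linked(f,e), linked(f,f), ready(e,d), ready(e,e), ready(f,f)}
4. move(f)  →  {at(d), at(e), at(f), inpos(d), inpos(e), inpos(f), linked(d,d), linked(d,e), linked(e,d), linked(e,e), linked(f,e), ready(e,d), ready(e,e)}

step(d,d); step(d,e); free(e,f); move(f)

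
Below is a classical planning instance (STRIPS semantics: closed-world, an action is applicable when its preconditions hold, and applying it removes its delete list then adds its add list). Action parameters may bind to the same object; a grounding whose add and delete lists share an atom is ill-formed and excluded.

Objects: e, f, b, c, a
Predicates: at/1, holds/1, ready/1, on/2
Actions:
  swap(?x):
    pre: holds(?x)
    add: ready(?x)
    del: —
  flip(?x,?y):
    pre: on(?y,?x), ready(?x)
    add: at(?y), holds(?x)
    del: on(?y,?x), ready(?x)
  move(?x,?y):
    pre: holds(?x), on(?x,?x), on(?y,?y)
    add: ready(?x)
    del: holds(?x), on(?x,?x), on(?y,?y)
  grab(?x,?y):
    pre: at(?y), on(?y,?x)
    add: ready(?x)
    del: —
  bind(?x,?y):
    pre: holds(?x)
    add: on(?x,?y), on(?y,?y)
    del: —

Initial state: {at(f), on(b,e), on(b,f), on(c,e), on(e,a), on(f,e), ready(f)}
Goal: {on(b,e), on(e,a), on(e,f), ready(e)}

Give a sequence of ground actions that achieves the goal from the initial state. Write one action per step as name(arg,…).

grab(e,f); flip(e,f); swap(e); bind(e,f)

1. grab(e,f)  →  {at(f), on(b,e), on(b,f), on(c,e), on(e,a), on(f,e), ready(e), ready(f)}
2. flip(e,f)  →  {at(f), holds(e), on(b,e), on(b,f), on(c,e), on(e,a), ready(f)}
3. swap(e)  →  {at(f), holds(e), on(b,e), on(b,f), on(c,e), on(e,a), ready(e), ready(f)}
4. bind(e,f)  →  {at(f), holds(e), on(b,e), on(b,f), on(c,e), on(e,a), on(e,f), on(f,f), ready(e), ready(f)}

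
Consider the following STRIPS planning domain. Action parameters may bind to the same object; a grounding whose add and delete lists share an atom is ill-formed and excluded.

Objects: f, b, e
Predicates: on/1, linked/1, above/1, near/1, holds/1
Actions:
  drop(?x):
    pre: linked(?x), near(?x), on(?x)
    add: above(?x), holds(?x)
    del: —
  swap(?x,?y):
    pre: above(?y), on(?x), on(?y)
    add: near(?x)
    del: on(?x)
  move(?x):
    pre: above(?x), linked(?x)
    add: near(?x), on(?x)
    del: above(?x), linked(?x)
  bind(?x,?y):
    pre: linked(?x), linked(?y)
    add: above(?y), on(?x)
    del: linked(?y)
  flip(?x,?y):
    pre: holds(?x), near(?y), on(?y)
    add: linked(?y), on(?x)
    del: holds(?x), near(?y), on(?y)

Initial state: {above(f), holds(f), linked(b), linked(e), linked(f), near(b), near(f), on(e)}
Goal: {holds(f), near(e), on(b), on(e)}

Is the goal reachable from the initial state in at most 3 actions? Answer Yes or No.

Yes

1. bind(b,b)  →  {above(b), above(f), holds(f), linked(e), linked(f), near(b), near(f), on(b), on(e)}
2. swap(e,b)  →  {above(b), above(f), holds(f), linked(e), linked(f), near(b), near(e), near(f), on(b)}
3. bind(e,f)  →  {above(b), above(f), holds(f), linked(e), near(b), near(e), near(f), on(b), on(e)}
optimal plan length = 3; 3 ≤ 3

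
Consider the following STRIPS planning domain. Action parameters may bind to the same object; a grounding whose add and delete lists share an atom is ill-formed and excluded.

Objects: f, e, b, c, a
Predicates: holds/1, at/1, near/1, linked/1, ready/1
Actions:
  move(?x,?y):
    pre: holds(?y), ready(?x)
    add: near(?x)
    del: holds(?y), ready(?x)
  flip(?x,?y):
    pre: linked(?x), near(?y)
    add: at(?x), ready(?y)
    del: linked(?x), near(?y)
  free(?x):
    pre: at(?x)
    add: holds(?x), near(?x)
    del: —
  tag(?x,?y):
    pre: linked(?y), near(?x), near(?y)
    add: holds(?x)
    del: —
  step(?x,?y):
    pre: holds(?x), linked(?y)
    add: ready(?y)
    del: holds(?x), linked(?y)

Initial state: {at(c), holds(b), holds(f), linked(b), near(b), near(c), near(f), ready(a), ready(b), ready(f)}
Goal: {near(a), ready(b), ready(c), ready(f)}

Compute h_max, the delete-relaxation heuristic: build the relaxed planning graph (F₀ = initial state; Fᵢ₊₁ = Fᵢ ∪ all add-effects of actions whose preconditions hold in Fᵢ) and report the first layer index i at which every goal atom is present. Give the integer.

F0 = init (10 atoms)
F1 = F0 ∪ {at(b), holds(c), near(a), ready(c)}  (14 atoms)
goal ⊆ F1  ⇒  h_max = 1

1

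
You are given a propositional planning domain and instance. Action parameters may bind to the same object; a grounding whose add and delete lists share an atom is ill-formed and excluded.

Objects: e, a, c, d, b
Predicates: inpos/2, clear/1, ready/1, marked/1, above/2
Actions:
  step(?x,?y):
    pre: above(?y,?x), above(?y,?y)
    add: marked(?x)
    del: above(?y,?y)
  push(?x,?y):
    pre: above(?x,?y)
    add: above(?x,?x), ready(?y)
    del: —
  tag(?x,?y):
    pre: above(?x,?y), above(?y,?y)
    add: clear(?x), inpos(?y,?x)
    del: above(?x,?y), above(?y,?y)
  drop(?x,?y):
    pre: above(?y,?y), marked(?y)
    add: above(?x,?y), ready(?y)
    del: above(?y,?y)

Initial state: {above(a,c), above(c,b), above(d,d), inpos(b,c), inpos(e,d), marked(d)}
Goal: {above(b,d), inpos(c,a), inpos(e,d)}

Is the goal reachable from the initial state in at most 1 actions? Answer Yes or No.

1. push(c,b)  →  {above(a,c), above(c,b), above(c,c), above(d,d), inpos(b,c), inpos(e,d), marked(d), ready(b)}
2. tag(a,c)  →  {above(c,b), above(d,d), clear(a), inpos(b,c), inpos(c,a), inpos(e,d), marked(d), ready(b)}
3. drop(b,d)  →  {above(b,d), above(c,b), clear(a), inpos(b,c), inpos(c,a), inpos(e,d), marked(d), ready(b), ready(d)}
optimal plan length = 3; 3 > 1

No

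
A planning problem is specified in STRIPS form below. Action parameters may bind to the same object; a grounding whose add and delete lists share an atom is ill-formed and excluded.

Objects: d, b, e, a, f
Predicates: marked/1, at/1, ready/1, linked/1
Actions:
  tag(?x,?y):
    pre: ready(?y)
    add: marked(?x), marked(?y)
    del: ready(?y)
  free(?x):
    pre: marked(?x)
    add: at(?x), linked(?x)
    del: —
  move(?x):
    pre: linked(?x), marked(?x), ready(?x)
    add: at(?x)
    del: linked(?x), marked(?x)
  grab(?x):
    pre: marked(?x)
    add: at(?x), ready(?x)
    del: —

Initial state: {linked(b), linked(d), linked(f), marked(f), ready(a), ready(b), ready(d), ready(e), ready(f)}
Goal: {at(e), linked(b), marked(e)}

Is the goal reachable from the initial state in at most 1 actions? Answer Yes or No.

No

1. tag(d,e)  →  {linked(b), linked(d), linked(f), marked(d), marked(e), marked(f), ready(a), ready(b), ready(d), ready(f)}
2. free(e)  →  {at(e), linked(b), linked(d), linked(e), linked(f), marked(d), marked(e), marked(f), ready(a), ready(b), ready(d), ready(f)}
optimal plan length = 2; 2 > 1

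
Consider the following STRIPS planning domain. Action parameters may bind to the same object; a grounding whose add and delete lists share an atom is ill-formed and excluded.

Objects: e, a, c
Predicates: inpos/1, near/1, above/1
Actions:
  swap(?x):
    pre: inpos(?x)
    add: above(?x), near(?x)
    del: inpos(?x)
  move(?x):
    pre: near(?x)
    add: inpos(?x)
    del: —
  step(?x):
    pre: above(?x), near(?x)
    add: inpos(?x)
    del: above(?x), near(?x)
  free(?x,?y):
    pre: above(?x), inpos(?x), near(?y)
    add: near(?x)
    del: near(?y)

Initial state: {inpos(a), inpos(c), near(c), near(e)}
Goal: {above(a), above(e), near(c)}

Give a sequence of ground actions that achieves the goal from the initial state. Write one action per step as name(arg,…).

swap(a); move(e); swap(e)

1. swap(a)  →  {above(a), inpos(c), near(a), near(c), near(e)}
2. move(e)  →  {above(a), inpos(c), inpos(e), near(a), near(c), near(e)}
3. swap(e)  →  {above(a), above(e), inpos(c), near(a), near(c), near(e)}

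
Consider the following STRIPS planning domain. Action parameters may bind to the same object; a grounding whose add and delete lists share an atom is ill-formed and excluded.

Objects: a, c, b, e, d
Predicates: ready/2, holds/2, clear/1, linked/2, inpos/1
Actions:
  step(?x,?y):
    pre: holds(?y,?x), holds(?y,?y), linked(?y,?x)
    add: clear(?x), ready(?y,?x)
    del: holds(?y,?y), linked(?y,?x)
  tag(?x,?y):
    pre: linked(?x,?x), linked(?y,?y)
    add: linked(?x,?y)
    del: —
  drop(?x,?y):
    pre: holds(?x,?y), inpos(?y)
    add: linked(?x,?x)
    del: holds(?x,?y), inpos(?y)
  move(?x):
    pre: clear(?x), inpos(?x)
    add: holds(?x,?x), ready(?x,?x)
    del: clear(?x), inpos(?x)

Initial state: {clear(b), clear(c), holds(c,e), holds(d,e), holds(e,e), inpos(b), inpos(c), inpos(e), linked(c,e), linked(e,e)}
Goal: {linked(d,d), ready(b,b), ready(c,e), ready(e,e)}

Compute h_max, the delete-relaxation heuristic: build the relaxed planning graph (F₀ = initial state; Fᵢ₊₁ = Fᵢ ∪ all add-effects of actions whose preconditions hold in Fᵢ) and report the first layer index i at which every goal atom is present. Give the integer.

F0 = init (10 atoms)
F1 = F0 ∪ {clear(e), holds(b,b), holds(c,c), linked(c,c), linked(d,d), ready(b,b), ready(c,c), ready(e,e)}  (18 atoms)
F2 = F1 ∪ {linked(b,b), linked(c,d), linked(d,c), linked(d,e), linked(e,c), linked(e,d), ready(c,e)}  (25 atoms)
goal ⊆ F2  ⇒  h_max = 2

2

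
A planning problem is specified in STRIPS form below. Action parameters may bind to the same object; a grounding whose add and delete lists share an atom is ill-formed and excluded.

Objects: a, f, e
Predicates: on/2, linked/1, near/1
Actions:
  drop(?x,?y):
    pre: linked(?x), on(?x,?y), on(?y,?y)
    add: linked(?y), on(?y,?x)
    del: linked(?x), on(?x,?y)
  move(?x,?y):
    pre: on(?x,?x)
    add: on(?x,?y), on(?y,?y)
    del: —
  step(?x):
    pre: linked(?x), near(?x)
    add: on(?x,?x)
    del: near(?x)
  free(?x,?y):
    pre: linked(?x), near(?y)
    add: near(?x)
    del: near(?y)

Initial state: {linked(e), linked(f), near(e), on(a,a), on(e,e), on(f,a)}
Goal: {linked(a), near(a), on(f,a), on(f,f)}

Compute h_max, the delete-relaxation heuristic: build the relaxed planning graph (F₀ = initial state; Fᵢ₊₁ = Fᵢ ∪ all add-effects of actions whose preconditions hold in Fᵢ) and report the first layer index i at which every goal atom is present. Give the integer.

2

F0 = init (6 atoms)
F1 = F0 ∪ {linked(a), near(f), on(a,e), on(a,f), on(e,a), on(e,f), on(f,f)}  (13 atoms)
F2 = F1 ∪ {near(a), on(f,e)}  (15 atoms)
goal ⊆ F2  ⇒  h_max = 2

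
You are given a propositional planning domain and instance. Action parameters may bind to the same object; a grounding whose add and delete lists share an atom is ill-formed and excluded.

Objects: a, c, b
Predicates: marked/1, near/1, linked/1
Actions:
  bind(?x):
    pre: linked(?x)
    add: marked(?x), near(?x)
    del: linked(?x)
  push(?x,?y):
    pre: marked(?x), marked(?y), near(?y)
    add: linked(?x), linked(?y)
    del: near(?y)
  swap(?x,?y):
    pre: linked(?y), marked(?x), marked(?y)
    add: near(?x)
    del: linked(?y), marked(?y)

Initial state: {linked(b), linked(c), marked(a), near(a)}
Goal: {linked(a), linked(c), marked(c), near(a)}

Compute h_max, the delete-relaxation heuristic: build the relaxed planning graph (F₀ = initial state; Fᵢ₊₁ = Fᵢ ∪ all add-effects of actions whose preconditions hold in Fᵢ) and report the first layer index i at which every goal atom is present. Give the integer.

F0 = init (4 atoms)
F1 = F0 ∪ {linked(a), marked(b), marked(c), near(b), near(c)}  (9 atoms)
goal ⊆ F1  ⇒  h_max = 1

1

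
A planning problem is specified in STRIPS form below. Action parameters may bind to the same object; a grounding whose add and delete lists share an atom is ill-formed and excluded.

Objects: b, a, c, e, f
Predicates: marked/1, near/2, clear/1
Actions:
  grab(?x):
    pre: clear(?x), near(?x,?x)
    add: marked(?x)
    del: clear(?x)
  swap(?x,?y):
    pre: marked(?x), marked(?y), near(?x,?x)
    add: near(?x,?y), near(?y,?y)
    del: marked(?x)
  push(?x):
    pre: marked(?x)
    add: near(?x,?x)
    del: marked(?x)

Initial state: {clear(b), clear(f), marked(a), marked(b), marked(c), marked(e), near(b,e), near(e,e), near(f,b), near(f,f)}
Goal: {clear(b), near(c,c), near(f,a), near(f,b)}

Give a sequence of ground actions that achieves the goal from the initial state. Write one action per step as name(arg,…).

grab(f); swap(e,c); swap(f,a)

1. grab(f)  →  {clear(b), marked(a), marked(b), marked(c), marked(e), marked(f), near(b,e), near(e,e), near(f,b), near(f,f)}
2. swap(e,c)  →  {clear(b), marked(a), marked(b), marked(c), marked(f), near(b,e), near(c,c), near(e,c), near(e,e), near(f,b), near(f,f)}
3. swap(f,a)  →  {clear(b), marked(a), marked(b), marked(c), near(a,a), near(b,e), near(c,c), near(e,c), near(e,e), near(f,a), near(f,b), near(f,f)}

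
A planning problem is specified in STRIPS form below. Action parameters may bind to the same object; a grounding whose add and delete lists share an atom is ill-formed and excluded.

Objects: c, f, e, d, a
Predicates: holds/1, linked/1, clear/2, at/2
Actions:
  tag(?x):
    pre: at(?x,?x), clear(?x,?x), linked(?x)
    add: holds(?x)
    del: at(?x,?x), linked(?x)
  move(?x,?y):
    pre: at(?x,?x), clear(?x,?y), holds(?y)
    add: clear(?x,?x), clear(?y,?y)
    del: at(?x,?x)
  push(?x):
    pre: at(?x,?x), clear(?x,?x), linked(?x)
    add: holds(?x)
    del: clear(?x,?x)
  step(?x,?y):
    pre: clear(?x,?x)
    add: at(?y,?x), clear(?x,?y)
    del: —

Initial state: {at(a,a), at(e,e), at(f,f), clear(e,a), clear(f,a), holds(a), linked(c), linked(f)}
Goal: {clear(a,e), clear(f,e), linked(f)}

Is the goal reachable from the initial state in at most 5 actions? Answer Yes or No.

Yes

1. move(f,a)  →  {at(a,a), at(e,e), clear(a,a), clear(e,a), clear(f,a), clear(f,f), holds(a), linked(c), linked(f)}
2. step(f,e)  →  {at(a,a), at(e,e), at(e,f), clear(a,a), clear(e,a), clear(f,a), clear(f,e), clear(f,f), holds(a), linked(c), linked(f)}
3. step(a,e)  →  {at(a,a), at(e,a), at(e,e), at(e,f), clear(a,a), clear(a,e), clear(e,a), clear(f,a), clear(f,e), clear(f,f), holds(a), linked(c), linked(f)}
optimal plan length = 3; 3 ≤ 5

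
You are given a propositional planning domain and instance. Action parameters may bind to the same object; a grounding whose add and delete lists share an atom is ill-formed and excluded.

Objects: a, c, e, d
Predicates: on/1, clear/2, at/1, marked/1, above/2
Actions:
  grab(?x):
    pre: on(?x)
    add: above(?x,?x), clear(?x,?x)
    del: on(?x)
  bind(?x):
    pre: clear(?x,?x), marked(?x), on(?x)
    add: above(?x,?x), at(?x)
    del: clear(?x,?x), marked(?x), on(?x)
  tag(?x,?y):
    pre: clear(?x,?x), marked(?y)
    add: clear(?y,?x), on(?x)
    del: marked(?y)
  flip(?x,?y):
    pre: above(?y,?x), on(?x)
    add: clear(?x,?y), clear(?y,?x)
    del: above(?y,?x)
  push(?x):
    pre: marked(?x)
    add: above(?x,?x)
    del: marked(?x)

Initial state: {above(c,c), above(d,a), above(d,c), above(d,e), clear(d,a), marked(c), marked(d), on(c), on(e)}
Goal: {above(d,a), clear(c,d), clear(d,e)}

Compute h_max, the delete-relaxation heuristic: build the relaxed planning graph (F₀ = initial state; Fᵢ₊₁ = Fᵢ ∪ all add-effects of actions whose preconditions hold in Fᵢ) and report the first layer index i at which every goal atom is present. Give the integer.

1

F0 = init (9 atoms)
F1 = F0 ∪ {above(d,d), above(e,e), clear(c,c), clear(c,d), clear(d,c), clear(d,e), clear(e,d), clear(e,e)}  (17 atoms)
goal ⊆ F1  ⇒  h_max = 1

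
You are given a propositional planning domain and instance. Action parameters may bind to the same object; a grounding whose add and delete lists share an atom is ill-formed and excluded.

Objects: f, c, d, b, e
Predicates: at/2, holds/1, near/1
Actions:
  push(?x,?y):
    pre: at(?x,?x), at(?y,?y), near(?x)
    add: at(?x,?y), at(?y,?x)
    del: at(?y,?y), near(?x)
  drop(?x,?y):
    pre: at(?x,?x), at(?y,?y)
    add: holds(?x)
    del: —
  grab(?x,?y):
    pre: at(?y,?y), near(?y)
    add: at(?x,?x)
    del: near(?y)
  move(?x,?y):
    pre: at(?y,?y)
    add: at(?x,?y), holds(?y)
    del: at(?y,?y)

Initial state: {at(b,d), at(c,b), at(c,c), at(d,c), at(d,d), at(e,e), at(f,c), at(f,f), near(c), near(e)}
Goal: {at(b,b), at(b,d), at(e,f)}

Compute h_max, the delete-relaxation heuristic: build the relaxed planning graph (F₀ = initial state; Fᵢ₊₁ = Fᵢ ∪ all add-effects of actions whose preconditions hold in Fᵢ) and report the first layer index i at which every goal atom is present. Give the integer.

1

F0 = init (10 atoms)
F1 = F0 ∪ {at(b,b), at(b,c), at(b,e), at(b,f), at(c,d), at(c,e), at(c,f), at(d,e), at(d,f), at(e,c), at(e,d), at(e,f), at(f,d), at(f,e), holds(c), holds(d), holds(e), holds(f)}  (28 atoms)
goal ⊆ F1  ⇒  h_max = 1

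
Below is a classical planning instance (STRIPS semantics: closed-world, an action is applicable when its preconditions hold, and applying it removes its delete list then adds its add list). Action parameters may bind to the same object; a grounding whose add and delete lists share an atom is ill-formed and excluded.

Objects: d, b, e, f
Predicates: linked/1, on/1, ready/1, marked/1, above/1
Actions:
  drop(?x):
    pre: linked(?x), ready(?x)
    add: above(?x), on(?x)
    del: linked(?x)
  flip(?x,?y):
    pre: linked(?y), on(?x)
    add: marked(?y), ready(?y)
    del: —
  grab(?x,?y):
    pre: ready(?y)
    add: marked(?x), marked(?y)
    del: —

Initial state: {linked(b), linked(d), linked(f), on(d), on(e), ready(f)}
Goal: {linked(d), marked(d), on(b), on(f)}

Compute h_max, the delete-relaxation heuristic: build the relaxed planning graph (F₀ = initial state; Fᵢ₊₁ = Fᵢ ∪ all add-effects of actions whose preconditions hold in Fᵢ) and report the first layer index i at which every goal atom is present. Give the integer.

2

F0 = init (6 atoms)
F1 = F0 ∪ {above(f), marked(b), marked(d), marked(e), marked(f), on(f), ready(b), ready(d)}  (14 atoms)
F2 = F1 ∪ {above(b), above(d), on(b)}  (17 atoms)
goal ⊆ F2  ⇒  h_max = 2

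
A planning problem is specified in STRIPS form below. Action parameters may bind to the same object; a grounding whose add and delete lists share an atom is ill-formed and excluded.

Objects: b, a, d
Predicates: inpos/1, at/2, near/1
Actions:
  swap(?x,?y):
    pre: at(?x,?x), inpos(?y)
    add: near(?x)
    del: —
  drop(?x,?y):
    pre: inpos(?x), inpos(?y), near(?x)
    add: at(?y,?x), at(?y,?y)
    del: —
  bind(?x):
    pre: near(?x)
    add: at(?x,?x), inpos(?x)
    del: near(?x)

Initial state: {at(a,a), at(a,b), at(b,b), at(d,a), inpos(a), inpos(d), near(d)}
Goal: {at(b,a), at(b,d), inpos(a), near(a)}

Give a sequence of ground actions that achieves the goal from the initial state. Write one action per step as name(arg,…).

1. swap(b,a)  →  {at(a,a), at(a,b), at(b,b), at(d,a), inpos(a), inpos(d), near(b), near(d)}
2. swap(a,a)  →  {at(a,a), at(a,b), at(b,b), at(d,a), inpos(a), inpos(d), near(a), near(b), near(d)}
3. bind(b)  →  {at(a,a), at(a,b), at(b,b), at(d,a), inpos(a), inpos(b), inpos(d), near(a), near(d)}
4. drop(a,b)  →  {at(a,a), at(a,b), at(b,a), at(b,b), at(d,a), inpos(a), inpos(b), inpos(d), near(a), near(d)}
5. drop(d,b)  →  {at(a,a), at(a,b), at(b,a), at(b,b), at(b,d), at(d,a), inpos(a), inpos(b), inpos(d), near(a), near(d)}

swap(b,a); swap(a,a); bind(b); drop(a,b); drop(d,b)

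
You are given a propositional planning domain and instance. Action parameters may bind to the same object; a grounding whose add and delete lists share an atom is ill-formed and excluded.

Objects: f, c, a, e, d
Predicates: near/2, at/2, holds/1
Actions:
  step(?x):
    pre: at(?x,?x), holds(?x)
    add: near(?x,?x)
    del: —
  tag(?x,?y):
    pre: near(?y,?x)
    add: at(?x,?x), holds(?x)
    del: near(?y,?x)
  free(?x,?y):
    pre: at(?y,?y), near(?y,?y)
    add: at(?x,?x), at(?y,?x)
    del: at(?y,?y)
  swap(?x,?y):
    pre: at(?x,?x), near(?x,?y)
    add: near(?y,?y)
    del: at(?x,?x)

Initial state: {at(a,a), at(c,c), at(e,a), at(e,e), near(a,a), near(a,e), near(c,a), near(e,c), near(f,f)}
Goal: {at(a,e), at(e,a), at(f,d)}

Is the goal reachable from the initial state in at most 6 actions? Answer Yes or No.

Yes

1. tag(f,f)  →  {at(a,a), at(c,c), at(e,a), at(e,e), at(f,f), holds(f), near(a,a), near(a,e), near(c,a), near(e,c)}
2. step(f)  →  {at(a,a), at(c,c), at(e,a), at(e,e), at(f,f), holds(f), near(a,a), near(a,e), near(c,a), near(e,c), near(f,f)}
3. free(e,a)  →  {at(a,e), at(c,c), at(e,a), at(e,e), at(f,f), holds(f), near(a,a), near(a,e), near(c,a), near(e,c), near(f,f)}
4. free(d,f)  →  {at(a,e), at(c,c), at(d,d), at(e,a), at(e,e), at(f,d), holds(f), near(a,a), near(a,e), near(c,a), near(e,c), near(f,f)}
optimal plan length = 4; 4 ≤ 6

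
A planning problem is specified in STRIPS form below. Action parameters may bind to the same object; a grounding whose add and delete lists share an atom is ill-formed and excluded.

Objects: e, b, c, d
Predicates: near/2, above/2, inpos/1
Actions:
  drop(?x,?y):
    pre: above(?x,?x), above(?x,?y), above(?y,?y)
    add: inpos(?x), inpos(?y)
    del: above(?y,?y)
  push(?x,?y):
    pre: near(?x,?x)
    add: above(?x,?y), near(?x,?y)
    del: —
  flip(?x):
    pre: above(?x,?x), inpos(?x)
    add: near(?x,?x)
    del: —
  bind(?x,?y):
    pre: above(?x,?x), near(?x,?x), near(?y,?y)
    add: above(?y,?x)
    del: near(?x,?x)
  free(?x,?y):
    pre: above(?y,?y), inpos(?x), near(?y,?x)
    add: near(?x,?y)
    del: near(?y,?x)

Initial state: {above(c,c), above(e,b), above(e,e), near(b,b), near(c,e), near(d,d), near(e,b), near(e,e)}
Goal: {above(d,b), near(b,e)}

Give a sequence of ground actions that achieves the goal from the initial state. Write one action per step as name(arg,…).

push(b,e); push(d,b)

1. push(b,e)  →  {above(b,e), above(c,c), above(e,b), above(e,e), near(b,b), near(b,e), near(c,e), near(d,d), near(e,b), near(e,e)}
2. push(d,b)  →  {above(b,e), above(c,c), above(d,b), above(e,b), above(e,e), near(b,b), near(b,e), near(c,e), near(d,b), near(d,d), near(e,b), near(e,e)}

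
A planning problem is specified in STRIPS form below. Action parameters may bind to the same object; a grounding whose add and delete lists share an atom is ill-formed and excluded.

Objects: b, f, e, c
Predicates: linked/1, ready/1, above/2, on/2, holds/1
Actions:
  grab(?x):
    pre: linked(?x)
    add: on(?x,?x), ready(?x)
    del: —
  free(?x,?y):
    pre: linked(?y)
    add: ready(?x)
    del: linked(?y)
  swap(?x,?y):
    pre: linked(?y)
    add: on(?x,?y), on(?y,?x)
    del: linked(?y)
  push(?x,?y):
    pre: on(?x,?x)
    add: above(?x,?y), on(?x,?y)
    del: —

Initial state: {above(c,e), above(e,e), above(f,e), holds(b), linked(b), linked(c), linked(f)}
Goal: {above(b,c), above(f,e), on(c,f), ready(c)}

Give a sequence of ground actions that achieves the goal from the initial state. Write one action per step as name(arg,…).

1. grab(b)  →  {above(c,e), above(e,e), above(f,e), holds(b), linked(b), linked(c), linked(f), on(b,b), ready(b)}
2. grab(c)  →  {above(c,e), above(e,e), above(f,e), holds(b), linked(b), linked(c), linked(f), on(b,b), on(c,c), ready(b), ready(c)}
3. swap(f,c)  →  {above(c,e), above(e,e), above(f,e), holds(b), linked(b), linked(f), on(b,b), on(c,c), on(c,f), on(f,c), ready(b), ready(c)}
4. push(b,c)  →  {above(b,c), above(c,e), above(e,e), above(f,e), holds(b), linked(b), linked(f), on(b,b), on(b,c), on(c,c), on(c,f), on(f,c), ready(b), ready(c)}

grab(b); grab(c); swap(f,c); push(b,c)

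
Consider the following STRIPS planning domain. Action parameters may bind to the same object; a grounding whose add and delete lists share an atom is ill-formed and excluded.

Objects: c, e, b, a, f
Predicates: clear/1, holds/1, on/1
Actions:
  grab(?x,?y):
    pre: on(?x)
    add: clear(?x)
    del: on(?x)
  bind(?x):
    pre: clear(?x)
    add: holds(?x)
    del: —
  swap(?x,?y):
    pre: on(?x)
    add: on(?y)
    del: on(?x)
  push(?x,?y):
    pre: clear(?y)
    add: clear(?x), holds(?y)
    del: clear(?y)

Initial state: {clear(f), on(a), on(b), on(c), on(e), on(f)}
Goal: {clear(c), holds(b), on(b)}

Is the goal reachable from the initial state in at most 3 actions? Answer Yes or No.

Yes

1. push(b,f)  →  {clear(b), holds(f), on(a), on(b), on(c), on(e), on(f)}
2. push(c,b)  →  {clear(c), holds(b), holds(f), on(a), on(b), on(c), on(e), on(f)}
optimal plan length = 2; 2 ≤ 3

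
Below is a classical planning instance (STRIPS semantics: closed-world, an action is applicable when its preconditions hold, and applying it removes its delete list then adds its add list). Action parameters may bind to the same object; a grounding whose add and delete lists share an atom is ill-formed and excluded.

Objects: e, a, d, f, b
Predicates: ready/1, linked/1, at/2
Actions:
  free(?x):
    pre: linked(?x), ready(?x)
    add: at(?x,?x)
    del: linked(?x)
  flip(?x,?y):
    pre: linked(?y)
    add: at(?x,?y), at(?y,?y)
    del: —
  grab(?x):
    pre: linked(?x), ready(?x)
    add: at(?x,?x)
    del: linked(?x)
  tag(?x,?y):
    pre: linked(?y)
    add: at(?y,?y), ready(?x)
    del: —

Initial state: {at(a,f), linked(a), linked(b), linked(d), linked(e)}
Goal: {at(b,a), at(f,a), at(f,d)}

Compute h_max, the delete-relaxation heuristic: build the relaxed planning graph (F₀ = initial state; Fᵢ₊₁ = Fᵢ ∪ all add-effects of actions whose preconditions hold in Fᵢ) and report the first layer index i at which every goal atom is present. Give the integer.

F0 = init (5 atoms)
F1 = F0 ∪ {at(a,a), at(a,b), at(a,d), at(a,e), at(b,a), at(b,b), at(b,d), at(b,e), at(d,a), at(d,b), at(d,d), at(d,e), at(e,a), at(e,b), at(e,d), at(e,e), at(f,a), at(f,b), at(f,d), at(f,e), ready(a), ready(b), ready(d), ready(e), ready(f)}  (30 atoms)
goal ⊆ F1  ⇒  h_max = 1

1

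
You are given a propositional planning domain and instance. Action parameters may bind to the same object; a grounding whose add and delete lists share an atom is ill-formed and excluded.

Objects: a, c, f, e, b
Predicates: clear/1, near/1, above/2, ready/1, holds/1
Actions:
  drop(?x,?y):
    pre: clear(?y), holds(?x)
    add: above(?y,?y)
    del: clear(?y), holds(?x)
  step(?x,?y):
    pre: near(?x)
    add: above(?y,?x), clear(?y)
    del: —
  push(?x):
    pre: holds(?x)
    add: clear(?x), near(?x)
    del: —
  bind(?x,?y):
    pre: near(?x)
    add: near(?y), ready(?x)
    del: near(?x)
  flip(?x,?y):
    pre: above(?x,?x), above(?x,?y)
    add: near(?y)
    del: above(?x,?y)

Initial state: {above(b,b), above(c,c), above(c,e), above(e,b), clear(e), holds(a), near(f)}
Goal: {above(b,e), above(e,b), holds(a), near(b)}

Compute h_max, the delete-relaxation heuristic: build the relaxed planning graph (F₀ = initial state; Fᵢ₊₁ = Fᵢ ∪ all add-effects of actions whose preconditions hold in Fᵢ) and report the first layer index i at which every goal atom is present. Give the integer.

2

F0 = init (7 atoms)
F1 = F0 ∪ {above(a,f), above(b,f), above(c,f), above(e,e), above(e,f), above(f,f), clear(a), clear(b), clear(c), clear(f), near(a), near(b), near(c), near(e), ready(f)}  (22 atoms)
F2 = F1 ∪ {above(a,a), above(a,b), above(a,c), above(a,e), above(b,a), above(b,c), above(b,e), above(c,a), above(c,b), above(e,a), above(e,c), above(f,a), above(f,b), above(f,c), above(f,e), ready(a), ready(b), ready(c), ready(e)}  (41 atoms)
goal ⊆ F2  ⇒  h_max = 2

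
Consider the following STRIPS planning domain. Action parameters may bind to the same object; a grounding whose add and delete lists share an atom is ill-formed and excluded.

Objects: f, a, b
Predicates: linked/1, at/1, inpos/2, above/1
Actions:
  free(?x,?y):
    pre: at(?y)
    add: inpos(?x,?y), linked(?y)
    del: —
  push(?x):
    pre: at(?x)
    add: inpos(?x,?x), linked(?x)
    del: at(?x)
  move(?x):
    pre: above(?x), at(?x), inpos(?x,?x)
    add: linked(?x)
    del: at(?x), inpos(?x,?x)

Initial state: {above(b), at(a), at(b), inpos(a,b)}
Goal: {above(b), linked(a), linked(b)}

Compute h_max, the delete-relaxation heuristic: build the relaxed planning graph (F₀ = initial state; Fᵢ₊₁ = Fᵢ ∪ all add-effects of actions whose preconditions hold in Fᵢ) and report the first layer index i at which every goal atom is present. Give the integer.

F0 = init (4 atoms)
F1 = F0 ∪ {inpos(a,a), inpos(b,a), inpos(b,b), inpos(f,a), inpos(f,b), linked(a), linked(b)}  (11 atoms)
goal ⊆ F1  ⇒  h_max = 1

1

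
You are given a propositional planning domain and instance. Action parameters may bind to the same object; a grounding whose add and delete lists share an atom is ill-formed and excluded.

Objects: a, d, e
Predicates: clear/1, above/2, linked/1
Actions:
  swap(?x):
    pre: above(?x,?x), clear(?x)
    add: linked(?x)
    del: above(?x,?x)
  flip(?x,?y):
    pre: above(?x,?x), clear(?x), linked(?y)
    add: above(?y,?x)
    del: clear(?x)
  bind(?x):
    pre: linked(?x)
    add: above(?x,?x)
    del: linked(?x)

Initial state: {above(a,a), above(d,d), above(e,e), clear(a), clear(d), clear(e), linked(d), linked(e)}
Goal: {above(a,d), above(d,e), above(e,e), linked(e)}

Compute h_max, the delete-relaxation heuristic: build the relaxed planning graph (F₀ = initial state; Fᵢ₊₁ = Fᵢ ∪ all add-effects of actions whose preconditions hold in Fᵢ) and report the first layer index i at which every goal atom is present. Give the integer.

2

F0 = init (8 atoms)
F1 = F0 ∪ {above(d,a), above(d,e), above(e,a), above(e,d), linked(a)}  (13 atoms)
F2 = F1 ∪ {above(a,d), above(a,e)}  (15 atoms)
goal ⊆ F2  ⇒  h_max = 2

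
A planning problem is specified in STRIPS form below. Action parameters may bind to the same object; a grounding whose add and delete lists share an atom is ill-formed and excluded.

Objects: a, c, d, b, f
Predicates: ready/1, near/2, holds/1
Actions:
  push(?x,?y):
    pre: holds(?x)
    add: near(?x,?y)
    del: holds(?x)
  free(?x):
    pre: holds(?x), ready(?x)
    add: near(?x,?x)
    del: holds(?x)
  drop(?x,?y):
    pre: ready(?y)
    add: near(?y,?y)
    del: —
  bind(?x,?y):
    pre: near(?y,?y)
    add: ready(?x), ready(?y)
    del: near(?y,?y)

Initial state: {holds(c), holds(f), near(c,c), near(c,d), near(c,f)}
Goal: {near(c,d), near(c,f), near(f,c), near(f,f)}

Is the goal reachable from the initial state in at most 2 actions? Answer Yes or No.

No

1. push(f,c)  →  {holds(c), near(c,c), near(c,d), near(c,f), near(f,c)}
2. bind(f,c)  →  {holds(c), near(c,d), near(c,f), near(f,c), ready(c), ready(f)}
3. drop(a,f)  →  {holds(c), near(c,d), near(c,f), near(f,c), near(f,f), ready(c), ready(f)}
optimal plan length = 3; 3 > 2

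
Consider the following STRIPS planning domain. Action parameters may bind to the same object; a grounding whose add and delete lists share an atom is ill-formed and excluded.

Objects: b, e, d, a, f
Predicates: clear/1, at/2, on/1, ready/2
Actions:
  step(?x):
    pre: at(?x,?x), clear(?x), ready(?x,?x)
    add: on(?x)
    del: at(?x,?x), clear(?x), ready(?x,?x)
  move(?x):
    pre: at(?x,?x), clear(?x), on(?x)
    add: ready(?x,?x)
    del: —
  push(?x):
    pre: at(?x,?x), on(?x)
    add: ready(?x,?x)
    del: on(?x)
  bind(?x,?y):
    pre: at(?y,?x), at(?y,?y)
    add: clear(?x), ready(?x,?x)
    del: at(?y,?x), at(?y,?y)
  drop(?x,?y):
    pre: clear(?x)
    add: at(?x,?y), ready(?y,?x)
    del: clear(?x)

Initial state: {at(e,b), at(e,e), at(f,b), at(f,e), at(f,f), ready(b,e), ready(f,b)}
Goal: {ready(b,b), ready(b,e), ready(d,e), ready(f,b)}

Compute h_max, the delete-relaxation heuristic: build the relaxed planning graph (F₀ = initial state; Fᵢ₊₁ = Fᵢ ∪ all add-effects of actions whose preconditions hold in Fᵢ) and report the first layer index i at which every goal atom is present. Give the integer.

F0 = init (7 atoms)
F1 = F0 ∪ {clear(b), clear(e), clear(f), ready(b,b), ready(e,e), ready(f,f)}  (13 atoms)
F2 = F1 ∪ {at(b,a), at(b,b), at(b,d), at(b,e), at(b,f), at(e,a), at(e,d), at(e,f), at(f,a), at(f,d), on(e), on(f), ready(a,b), ready(a,e), ready(a,f), ready(b,f), ready(d,b), ready(d,e), ready(d,f), ready(e,b), ready(e,f), ready(f,e)}  (35 atoms)
goal ⊆ F2  ⇒  h_max = 2

2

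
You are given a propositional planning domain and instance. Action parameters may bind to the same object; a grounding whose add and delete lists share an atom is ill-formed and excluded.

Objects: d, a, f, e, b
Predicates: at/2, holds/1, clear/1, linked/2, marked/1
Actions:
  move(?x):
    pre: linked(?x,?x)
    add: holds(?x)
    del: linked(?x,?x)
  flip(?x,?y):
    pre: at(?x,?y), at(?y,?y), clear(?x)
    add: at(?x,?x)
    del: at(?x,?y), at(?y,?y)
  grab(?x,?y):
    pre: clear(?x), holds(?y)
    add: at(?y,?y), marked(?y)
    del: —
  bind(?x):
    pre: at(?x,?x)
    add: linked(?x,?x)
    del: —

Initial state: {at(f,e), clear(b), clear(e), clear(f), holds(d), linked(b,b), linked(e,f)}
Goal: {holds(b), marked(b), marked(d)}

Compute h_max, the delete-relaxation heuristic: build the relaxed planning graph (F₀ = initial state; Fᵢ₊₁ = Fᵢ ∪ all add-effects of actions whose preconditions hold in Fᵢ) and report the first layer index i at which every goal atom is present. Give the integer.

2

F0 = init (7 atoms)
F1 = F0 ∪ {at(d,d), holds(b), marked(d)}  (10 atoms)
F2 = F1 ∪ {at(b,b), linked(d,d), marked(b)}  (13 atoms)
goal ⊆ F2  ⇒  h_max = 2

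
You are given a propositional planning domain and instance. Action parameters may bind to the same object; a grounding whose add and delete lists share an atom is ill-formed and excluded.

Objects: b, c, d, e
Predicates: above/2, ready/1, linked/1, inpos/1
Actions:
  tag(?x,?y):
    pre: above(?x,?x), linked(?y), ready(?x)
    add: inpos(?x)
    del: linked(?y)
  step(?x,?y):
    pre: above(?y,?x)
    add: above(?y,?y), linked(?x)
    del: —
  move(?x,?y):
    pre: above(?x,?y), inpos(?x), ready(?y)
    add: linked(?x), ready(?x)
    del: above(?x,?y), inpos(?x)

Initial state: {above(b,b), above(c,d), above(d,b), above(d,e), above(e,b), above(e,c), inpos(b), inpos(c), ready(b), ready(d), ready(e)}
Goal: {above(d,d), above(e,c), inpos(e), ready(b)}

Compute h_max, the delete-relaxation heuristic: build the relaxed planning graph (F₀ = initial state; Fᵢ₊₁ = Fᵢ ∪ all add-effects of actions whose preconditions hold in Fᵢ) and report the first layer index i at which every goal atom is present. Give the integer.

2

F0 = init (11 atoms)
F1 = F0 ∪ {above(c,c), above(d,d), above(e,e), linked(b), linked(c), linked(d), linked(e), ready(c)}  (19 atoms)
F2 = F1 ∪ {inpos(d), inpos(e)}  (21 atoms)
goal ⊆ F2  ⇒  h_max = 2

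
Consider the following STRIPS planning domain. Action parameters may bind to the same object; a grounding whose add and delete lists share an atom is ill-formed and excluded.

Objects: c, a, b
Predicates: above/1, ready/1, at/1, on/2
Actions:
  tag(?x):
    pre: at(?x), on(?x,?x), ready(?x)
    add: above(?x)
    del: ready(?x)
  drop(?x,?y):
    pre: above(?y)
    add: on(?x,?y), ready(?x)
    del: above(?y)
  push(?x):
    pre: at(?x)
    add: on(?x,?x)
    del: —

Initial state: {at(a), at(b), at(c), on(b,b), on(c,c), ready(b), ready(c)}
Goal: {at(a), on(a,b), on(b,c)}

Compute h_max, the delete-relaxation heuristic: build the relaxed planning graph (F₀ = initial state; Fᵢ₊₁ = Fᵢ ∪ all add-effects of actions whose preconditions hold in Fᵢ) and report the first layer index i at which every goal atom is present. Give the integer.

F0 = init (7 atoms)
F1 = F0 ∪ {above(b), above(c), on(a,a)}  (10 atoms)
F2 = F1 ∪ {on(a,b), on(a,c), on(b,c), on(c,b), ready(a)}  (15 atoms)
goal ⊆ F2  ⇒  h_max = 2

2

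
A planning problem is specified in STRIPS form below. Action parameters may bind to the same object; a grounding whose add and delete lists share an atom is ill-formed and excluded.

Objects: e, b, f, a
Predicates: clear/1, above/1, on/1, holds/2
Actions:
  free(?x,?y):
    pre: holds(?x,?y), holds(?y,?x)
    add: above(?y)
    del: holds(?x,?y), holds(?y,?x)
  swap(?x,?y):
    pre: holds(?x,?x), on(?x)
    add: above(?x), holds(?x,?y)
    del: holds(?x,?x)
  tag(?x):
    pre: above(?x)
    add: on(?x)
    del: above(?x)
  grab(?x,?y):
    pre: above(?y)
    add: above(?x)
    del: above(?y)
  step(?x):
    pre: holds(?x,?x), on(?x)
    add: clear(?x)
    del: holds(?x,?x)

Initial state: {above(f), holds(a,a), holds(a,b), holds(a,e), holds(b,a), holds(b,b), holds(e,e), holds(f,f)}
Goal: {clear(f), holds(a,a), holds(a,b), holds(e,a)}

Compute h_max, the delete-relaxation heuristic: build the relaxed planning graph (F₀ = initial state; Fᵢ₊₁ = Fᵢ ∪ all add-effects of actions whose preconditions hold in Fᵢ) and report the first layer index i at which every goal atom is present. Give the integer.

F0 = init (8 atoms)
F1 = F0 ∪ {above(a), above(b), above(e), on(f)}  (12 atoms)
F2 = F1 ∪ {clear(f), holds(f,a), holds(f,b), holds(f,e), on(a), on(b), on(e)}  (19 atoms)
F3 = F2 ∪ {clear(a), clear(b), clear(e), holds(a,f), holds(b,e), holds(b,f), holds(e,a), holds(e,b), holds(e,f)}  (28 atoms)
goal ⊆ F3  ⇒  h_max = 3

3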